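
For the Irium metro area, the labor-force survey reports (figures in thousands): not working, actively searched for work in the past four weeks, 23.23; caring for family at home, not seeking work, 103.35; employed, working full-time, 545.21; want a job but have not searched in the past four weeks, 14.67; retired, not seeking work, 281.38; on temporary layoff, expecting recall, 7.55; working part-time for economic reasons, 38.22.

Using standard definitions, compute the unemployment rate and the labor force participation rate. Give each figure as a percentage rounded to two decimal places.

Employed = 545.21 + 38.22 = 583.43 thousand (anyone who worked, including part-time for economic reasons, counts as employed).
Unemployed = 23.23 + 7.55 = 30.78 thousand (jobless and actively searching, or on temporary layoff).
Labor force = 583.43 + 30.78 = 614.21 thousand.
Not in labor force = 103.35 + 14.67 + 281.38 = 399.40 thousand (those not working and not actively searching are outside the labor force — including those who want a job but have given up searching).
Civilian working-age population = 614.21 + 399.40 = 1,013.61 thousand.
Unemployment rate = 30.78 / 614.21 = 5.01%.
Labor force participation rate = 614.21 / 1,013.61 = 60.60%.

Unemployment rate ≈ 5.01%; labor force participation rate ≈ 60.60%.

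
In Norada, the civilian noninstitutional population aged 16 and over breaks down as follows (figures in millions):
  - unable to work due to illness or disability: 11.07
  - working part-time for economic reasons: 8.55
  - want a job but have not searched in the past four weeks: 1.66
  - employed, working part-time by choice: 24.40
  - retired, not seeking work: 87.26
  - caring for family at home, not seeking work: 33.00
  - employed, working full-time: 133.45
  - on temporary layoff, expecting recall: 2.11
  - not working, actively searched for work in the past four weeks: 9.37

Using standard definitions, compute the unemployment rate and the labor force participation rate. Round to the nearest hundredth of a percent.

Unemployment rate ≈ 6.45%; labor force participation rate ≈ 57.22%.

Employed = 8.55 + 24.40 + 133.45 = 166.40 million (anyone who worked, including part-time for economic reasons, counts as employed).
Unemployed = 2.11 + 9.37 = 11.48 million (jobless and actively searching, or on temporary layoff).
Labor force = 166.40 + 11.48 = 177.88 million.
Not in labor force = 11.07 + 1.66 + 87.26 + 33.00 = 132.99 million (those not working and not actively searching are outside the labor force — including those who want a job but have given up searching).
Civilian working-age population = 177.88 + 132.99 = 310.87 million.
Unemployment rate = 11.48 / 177.88 = 6.45%.
Labor force participation rate = 177.88 / 310.87 = 57.22%.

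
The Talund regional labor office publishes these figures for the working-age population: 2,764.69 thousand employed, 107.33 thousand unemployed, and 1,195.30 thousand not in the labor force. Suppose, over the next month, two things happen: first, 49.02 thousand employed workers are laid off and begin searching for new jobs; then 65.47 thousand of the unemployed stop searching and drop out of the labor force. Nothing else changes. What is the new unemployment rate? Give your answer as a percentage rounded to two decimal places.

New unemployment rate ≈ 3.24%.

Initially, labor force = 2,764.69 + 107.33 = 2,872.02 thousand, so u = 107.33/2,872.02 = 3.74%.
After the first change, employed falls and unemployed rises by 49.02; labor force unchanged → E = 2,715.67, U = 156.35, labor force = 2,872.02 thousand.
After the second change, unemployed and labor force both fall by 65.47 → E = 2,715.67, U = 90.88, labor force = 2,806.55 thousand.
New unemployment rate = 90.88 / 2,806.55 = 3.24%.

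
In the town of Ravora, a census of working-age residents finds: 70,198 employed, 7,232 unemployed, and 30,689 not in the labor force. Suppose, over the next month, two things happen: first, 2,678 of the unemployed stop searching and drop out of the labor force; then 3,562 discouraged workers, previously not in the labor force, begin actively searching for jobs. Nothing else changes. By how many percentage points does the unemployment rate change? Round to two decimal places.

The unemployment rate changes by +1.02 percentage points.

Initially, labor force = 70,198 + 7,232 = 77,430, so u = 7,232/77,430 = 9.34%.
After the first change, unemployed and labor force both fall by 2,678 → E = 70,198, U = 4,554, labor force = 74,752.
After the second change, unemployed and labor force both rise by 3,562 → E = 70,198, U = 8,116, labor force = 78,314.
New unemployment rate = 8,116 / 78,314 = 10.36%.
Change = 10.36% − 9.34% = +1.02 percentage points.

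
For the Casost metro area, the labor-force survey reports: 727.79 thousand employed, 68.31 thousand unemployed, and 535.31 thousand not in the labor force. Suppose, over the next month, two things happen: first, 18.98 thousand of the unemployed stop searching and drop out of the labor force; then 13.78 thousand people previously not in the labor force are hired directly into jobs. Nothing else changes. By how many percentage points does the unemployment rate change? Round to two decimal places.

The unemployment rate changes by −2.34 percentage points.

Initially, labor force = 727.79 + 68.31 = 796.10 thousand, so u = 68.31/796.10 = 8.58%.
After the first change, unemployed and labor force both fall by 18.98 → E = 727.79, U = 49.33, labor force = 777.12 thousand.
After the second change, employed and labor force both rise by 13.78; unemployed unchanged → E = 741.57, U = 49.33, labor force = 790.90 thousand.
New unemployment rate = 49.33 / 790.90 = 6.24%.
Change = 6.24% − 8.58% = −2.34 percentage points.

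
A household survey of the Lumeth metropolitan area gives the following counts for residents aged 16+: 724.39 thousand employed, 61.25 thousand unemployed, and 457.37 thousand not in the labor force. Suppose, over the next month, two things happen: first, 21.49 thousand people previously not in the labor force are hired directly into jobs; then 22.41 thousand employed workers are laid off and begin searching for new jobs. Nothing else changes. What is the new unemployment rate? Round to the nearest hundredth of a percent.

New unemployment rate ≈ 10.37%.

Initially, labor force = 724.39 + 61.25 = 785.64 thousand, so u = 61.25/785.64 = 7.80%.
After the first change, employed and labor force both rise by 21.49; unemployed unchanged → E = 745.88, U = 61.25, labor force = 807.13 thousand.
After the second change, employed falls and unemployed rises by 22.41; labor force unchanged → E = 723.47, U = 83.66, labor force = 807.13 thousand.
New unemployment rate = 83.66 / 807.13 = 10.37%.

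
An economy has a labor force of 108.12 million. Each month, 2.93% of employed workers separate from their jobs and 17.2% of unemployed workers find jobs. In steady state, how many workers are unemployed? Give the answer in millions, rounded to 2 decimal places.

Steady-state unemployment rate u* = s/(s+f) = 2.93/(2.93+17.2) = 0.145554.
Unemployed = u* × labor force = 0.145554 × 108.12 ≈ 15.74 million.

About 15.74 million are unemployed in steady state.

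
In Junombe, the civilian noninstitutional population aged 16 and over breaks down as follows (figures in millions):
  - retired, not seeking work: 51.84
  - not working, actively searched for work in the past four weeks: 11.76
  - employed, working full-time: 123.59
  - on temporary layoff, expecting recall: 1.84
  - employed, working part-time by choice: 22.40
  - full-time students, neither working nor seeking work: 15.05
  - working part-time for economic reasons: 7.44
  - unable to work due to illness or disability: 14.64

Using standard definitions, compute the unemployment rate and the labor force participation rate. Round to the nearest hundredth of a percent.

Unemployment rate ≈ 8.14%; labor force participation rate ≈ 67.20%.

Employed = 123.59 + 22.40 + 7.44 = 153.43 million (anyone who worked, including part-time for economic reasons, counts as employed).
Unemployed = 11.76 + 1.84 = 13.60 million (jobless and actively searching, or on temporary layoff).
Labor force = 153.43 + 13.60 = 167.03 million.
Not in labor force = 51.84 + 15.05 + 14.64 = 81.53 million (those not working and not actively searching are outside the labor force).
Civilian working-age population = 167.03 + 81.53 = 248.56 million.
Unemployment rate = 13.60 / 167.03 = 8.14%.
Labor force participation rate = 167.03 / 248.56 = 67.20%.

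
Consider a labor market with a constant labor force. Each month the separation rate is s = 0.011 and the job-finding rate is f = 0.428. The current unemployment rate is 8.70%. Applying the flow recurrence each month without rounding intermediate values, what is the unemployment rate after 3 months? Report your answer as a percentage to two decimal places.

Unemployment rate after three months ≈ 3.60%.

With a fixed labor force, u_{t+1} = u_t + s·(1−u_t) − f·u_t = u_t·(1−s−f) + s.
Here 1−s−f = 0.561 and s = 0.011.
u_1 = 0.087000 × 0.561 + 0.011 = 0.059807.
u_2 = 0.059807 × 0.561 + 0.011 = 0.044552.
u_3 = 0.044552 × 0.561 + 0.011 = 0.035994.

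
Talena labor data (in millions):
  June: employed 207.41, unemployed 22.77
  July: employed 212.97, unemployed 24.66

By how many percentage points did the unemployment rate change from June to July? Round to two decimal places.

The unemployment rate changed by +0.49 percentage points.

June: labor force = 207.41 + 22.77 = 230.18; u = 22.77/230.18 = 9.89%.
July: labor force = 212.97 + 24.66 = 237.63; u = 24.66/237.63 = 10.38%.
Change = 10.38% − 9.89% = +0.49 pp.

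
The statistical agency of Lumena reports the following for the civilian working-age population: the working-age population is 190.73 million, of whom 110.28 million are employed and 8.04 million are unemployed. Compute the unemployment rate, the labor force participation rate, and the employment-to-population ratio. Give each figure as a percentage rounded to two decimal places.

Labor force = employed + unemployed = 110.28 + 8.04 = 118.32 million.
Unemployment rate = 8.04 / 118.32 = 6.80%.
Labor force participation rate = 118.32 / 190.73 = 62.04%.
Employment-population ratio = 110.28 / 190.73 = 57.82%.

Unemployment rate ≈ 6.80%; labor force participation rate ≈ 62.04%; employment-population ratio ≈ 57.82%.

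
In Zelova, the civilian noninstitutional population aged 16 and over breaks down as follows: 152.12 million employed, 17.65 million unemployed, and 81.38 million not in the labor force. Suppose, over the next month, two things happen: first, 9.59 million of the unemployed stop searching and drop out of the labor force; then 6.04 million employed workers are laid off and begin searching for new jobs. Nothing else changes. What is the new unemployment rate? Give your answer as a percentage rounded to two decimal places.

New unemployment rate ≈ 8.80%.

Initially, labor force = 152.12 + 17.65 = 169.77 million, so u = 17.65/169.77 = 10.40%.
After the first change, unemployed and labor force both fall by 9.59 → E = 152.12, U = 8.06, labor force = 160.18 million.
After the second change, employed falls and unemployed rises by 6.04; labor force unchanged → E = 146.08, U = 14.10, labor force = 160.18 million.
New unemployment rate = 14.10 / 160.18 = 8.80%.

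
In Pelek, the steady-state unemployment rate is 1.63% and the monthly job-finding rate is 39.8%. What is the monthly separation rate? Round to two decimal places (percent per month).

Separation rate ≈ 0.66% per month.

From u* = s/(s+f): s = u·f/(1−u).
s = 0.0163 × 39.8 / (1 − 0.0163) = 0.6487 / 0.9837 ≈ 0.66% per month.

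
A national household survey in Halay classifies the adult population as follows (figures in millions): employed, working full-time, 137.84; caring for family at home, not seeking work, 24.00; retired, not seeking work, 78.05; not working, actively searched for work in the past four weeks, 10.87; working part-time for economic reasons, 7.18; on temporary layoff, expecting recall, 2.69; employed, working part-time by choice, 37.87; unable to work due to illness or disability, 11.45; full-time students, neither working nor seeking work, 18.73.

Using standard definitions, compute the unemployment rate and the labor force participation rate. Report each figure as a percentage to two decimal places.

Employed = 137.84 + 7.18 + 37.87 = 182.89 million (anyone who worked, including part-time for economic reasons, counts as employed).
Unemployed = 10.87 + 2.69 = 13.56 million (jobless and actively searching, or on temporary layoff).
Labor force = 182.89 + 13.56 = 196.45 million.
Not in labor force = 24.00 + 78.05 + 11.45 + 18.73 = 132.23 million (those not working and not actively searching are outside the labor force).
Civilian working-age population = 196.45 + 132.23 = 328.68 million.
Unemployment rate = 13.56 / 196.45 = 6.90%.
Labor force participation rate = 196.45 / 328.68 = 59.77%.

Unemployment rate ≈ 6.90%; labor force participation rate ≈ 59.77%.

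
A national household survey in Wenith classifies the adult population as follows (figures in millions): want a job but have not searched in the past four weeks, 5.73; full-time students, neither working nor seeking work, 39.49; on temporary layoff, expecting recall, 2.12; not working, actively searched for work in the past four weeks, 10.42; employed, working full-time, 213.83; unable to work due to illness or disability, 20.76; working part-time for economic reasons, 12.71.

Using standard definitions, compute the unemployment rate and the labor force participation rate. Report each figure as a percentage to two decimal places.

Unemployment rate ≈ 5.25%; labor force participation rate ≈ 78.37%.

Employed = 213.83 + 12.71 = 226.54 million (anyone who worked, including part-time for economic reasons, counts as employed).
Unemployed = 2.12 + 10.42 = 12.54 million (jobless and actively searching, or on temporary layoff).
Labor force = 226.54 + 12.54 = 239.08 million.
Not in labor force = 5.73 + 39.49 + 20.76 = 65.98 million (those not working and not actively searching are outside the labor force — including those who want a job but have given up searching).
Civilian working-age population = 239.08 + 65.98 = 305.06 million.
Unemployment rate = 12.54 / 239.08 = 5.25%.
Labor force participation rate = 239.08 / 305.06 = 78.37%.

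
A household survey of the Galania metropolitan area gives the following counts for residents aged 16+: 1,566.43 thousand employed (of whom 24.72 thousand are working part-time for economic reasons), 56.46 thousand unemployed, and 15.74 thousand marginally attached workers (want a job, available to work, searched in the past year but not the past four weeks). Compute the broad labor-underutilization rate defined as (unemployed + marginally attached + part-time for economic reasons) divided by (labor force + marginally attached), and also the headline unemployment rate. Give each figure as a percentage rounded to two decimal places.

Labor force = 1,566.43 + 56.46 = 1,622.89 thousand.
Numerator = 56.46 + 15.74 + 24.72 = 96.92 thousand.
Denominator = 1,622.89 + 15.74 = 1,638.63 thousand.
Broad rate = 96.92 / 1,638.63 = 5.91%.
Headline unemployment rate = 56.46 / 1,622.89 = 3.48%.

Broad underutilization rate ≈ 5.91%; headline unemployment rate ≈ 3.48%.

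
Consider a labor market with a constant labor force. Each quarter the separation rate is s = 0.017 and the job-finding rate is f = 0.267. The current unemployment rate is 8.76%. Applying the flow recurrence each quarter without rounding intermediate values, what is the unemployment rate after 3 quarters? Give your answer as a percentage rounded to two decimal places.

Unemployment rate after three quarters ≈ 7.00%.

With a fixed labor force, u_{t+1} = u_t + s·(1−u_t) − f·u_t = u_t·(1−s−f) + s.
Here 1−s−f = 0.716 and s = 0.017.
u_1 = 0.087600 × 0.716 + 0.017 = 0.079722.
u_2 = 0.079722 × 0.716 + 0.017 = 0.074081.
u_3 = 0.074081 × 0.716 + 0.017 = 0.070042.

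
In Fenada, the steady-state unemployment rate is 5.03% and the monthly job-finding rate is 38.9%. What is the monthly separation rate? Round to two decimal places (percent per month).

From u* = s/(s+f): s = u·f/(1−u).
s = 0.0503 × 38.9 / (1 − 0.0503) = 1.9567 / 0.9497 ≈ 2.06% per month.

Separation rate ≈ 2.06% per month.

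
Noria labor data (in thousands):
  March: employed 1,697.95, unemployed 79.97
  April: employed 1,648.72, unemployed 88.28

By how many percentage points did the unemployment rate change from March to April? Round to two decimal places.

March: labor force = 1,697.95 + 79.97 = 1,777.92; u = 79.97/1,777.92 = 4.50%.
April: labor force = 1,648.72 + 88.28 = 1,737.00; u = 88.28/1,737.00 = 5.08%.
Change = 5.08% − 4.50% = +0.58 pp.

The unemployment rate changed by +0.58 percentage points.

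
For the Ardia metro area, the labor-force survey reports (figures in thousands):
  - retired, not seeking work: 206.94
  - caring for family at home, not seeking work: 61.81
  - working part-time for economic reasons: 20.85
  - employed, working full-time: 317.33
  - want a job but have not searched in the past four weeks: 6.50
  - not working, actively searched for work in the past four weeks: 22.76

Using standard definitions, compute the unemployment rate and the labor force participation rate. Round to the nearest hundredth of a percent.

Unemployment rate ≈ 6.31%; labor force participation rate ≈ 56.73%.

Employed = 20.85 + 317.33 = 338.18 thousand (anyone who worked, including part-time for economic reasons, counts as employed).
Unemployed = 22.76 thousand.
Labor force = 338.18 + 22.76 = 360.94 thousand.
Not in labor force = 206.94 + 61.81 + 6.50 = 275.25 thousand (those not working and not actively searching are outside the labor force — including those who want a job but have given up searching).
Civilian working-age population = 360.94 + 275.25 = 636.19 thousand.
Unemployment rate = 22.76 / 360.94 = 6.31%.
Labor force participation rate = 360.94 / 636.19 = 56.73%.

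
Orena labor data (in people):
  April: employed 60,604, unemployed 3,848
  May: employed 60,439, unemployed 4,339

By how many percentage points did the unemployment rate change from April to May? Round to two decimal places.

The unemployment rate changed by +0.73 percentage points.

April: labor force = 60,604 + 3,848 = 64,452; u = 3,848/64,452 = 5.97%.
May: labor force = 60,439 + 4,339 = 64,778; u = 4,339/64,778 = 6.70%.
Change = 6.70% − 5.97% = +0.73 pp.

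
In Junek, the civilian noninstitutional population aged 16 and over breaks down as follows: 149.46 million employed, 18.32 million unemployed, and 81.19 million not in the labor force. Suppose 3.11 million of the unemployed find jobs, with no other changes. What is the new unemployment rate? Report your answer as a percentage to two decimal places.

New unemployment rate ≈ 9.07%.

Initially, labor force = 149.46 + 18.32 = 167.78 million, so u = 18.32/167.78 = 10.92%.
After the change, unemployed falls and employed rises by 3.11; labor force unchanged → E = 152.57, U = 15.21, labor force = 167.78 million.
New unemployment rate = 15.21 / 167.78 = 9.07%.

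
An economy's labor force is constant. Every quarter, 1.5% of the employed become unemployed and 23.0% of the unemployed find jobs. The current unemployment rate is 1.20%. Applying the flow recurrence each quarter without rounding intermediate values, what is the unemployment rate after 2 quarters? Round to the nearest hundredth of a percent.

Unemployment rate after two quarters ≈ 3.32%.

With a fixed labor force, u_{t+1} = u_t + s·(1−u_t) − f·u_t = u_t·(1−s−f) + s.
Here 1−s−f = 0.755 and s = 0.015.
u_1 = 0.012000 × 0.755 + 0.015 = 0.024060.
u_2 = 0.024060 × 0.755 + 0.015 = 0.033165.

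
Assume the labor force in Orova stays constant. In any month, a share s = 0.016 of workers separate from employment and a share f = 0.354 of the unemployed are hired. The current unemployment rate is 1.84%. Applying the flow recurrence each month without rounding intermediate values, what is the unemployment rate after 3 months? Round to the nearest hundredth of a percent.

With a fixed labor force, u_{t+1} = u_t + s·(1−u_t) − f·u_t = u_t·(1−s−f) + s.
Here 1−s−f = 0.630 and s = 0.016.
u_1 = 0.018400 × 0.630 + 0.016 = 0.027592.
u_2 = 0.027592 × 0.630 + 0.016 = 0.033383.
u_3 = 0.033383 × 0.630 + 0.016 = 0.037031.

Unemployment rate after three months ≈ 3.70%.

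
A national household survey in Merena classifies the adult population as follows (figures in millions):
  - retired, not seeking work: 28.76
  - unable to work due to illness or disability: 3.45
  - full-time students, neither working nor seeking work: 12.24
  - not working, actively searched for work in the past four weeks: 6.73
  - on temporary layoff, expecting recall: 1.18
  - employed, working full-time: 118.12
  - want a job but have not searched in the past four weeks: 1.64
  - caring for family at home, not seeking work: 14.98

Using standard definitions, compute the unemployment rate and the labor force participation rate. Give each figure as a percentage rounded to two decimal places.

Employed = 118.12 million.
Unemployed = 6.73 + 1.18 = 7.91 million (jobless and actively searching, or on temporary layoff).
Labor force = 118.12 + 7.91 = 126.03 million.
Not in labor force = 28.76 + 3.45 + 12.24 + 1.64 + 14.98 = 61.07 million (those not working and not actively searching are outside the labor force — including those who want a job but have given up searching).
Civilian working-age population = 126.03 + 61.07 = 187.10 million.
Unemployment rate = 7.91 / 126.03 = 6.28%.
Labor force participation rate = 126.03 / 187.10 = 67.36%.

Unemployment rate ≈ 6.28%; labor force participation rate ≈ 67.36%.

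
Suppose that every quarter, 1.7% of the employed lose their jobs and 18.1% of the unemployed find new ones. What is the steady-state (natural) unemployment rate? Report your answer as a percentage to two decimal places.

At steady state the flows balance: s·E = f·U, so U/(E+U) = s/(s+f).
u* = 1.7 / (1.7 + 18.1) = 1.7 / 19.80 = 8.59%.

Steady-state unemployment rate ≈ 8.59%.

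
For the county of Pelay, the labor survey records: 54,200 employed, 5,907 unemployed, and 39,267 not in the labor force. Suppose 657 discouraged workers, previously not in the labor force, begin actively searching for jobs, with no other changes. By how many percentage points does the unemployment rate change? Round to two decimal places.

The unemployment rate changes by +0.97 percentage points.

Initially, labor force = 54,200 + 5,907 = 60,107, so u = 5,907/60,107 = 9.83%.
After the change, unemployed and labor force both rise by 657 → E = 54,200, U = 6,564, labor force = 60,764.
New unemployment rate = 6,564 / 60,764 = 10.80%.
Change = 10.80% − 9.83% = +0.97 percentage points.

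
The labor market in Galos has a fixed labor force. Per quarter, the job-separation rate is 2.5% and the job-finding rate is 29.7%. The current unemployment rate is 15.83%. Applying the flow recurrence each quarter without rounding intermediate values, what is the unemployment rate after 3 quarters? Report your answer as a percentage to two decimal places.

With a fixed labor force, u_{t+1} = u_t + s·(1−u_t) − f·u_t = u_t·(1−s−f) + s.
Here 1−s−f = 0.678 and s = 0.025.
u_1 = 0.158300 × 0.678 + 0.025 = 0.132327.
u_2 = 0.132327 × 0.678 + 0.025 = 0.114718.
u_3 = 0.114718 × 0.678 + 0.025 = 0.102779.

Unemployment rate after three quarters ≈ 10.28%.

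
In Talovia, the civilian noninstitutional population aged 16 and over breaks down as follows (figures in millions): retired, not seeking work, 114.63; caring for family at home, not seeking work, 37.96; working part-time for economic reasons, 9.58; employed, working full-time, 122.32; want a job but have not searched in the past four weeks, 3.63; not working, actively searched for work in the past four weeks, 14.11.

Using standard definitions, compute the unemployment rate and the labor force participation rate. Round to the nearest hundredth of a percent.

Unemployment rate ≈ 9.66%; labor force participation rate ≈ 48.31%.

Employed = 9.58 + 122.32 = 131.90 million (anyone who worked, including part-time for economic reasons, counts as employed).
Unemployed = 14.11 million.
Labor force = 131.90 + 14.11 = 146.01 million.
Not in labor force = 114.63 + 37.96 + 3.63 = 156.22 million (those not working and not actively searching are outside the labor force — including those who want a job but have given up searching).
Civilian working-age population = 146.01 + 156.22 = 302.23 million.
Unemployment rate = 14.11 / 146.01 = 9.66%.
Labor force participation rate = 146.01 / 302.23 = 48.31%.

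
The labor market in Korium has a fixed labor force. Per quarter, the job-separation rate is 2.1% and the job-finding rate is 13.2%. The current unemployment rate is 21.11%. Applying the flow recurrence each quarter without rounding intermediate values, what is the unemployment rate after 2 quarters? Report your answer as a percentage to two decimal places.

With a fixed labor force, u_{t+1} = u_t + s·(1−u_t) − f·u_t = u_t·(1−s−f) + s.
Here 1−s−f = 0.847 and s = 0.021.
u_1 = 0.211100 × 0.847 + 0.021 = 0.199802.
u_2 = 0.199802 × 0.847 + 0.021 = 0.190232.

Unemployment rate after two quarters ≈ 19.02%.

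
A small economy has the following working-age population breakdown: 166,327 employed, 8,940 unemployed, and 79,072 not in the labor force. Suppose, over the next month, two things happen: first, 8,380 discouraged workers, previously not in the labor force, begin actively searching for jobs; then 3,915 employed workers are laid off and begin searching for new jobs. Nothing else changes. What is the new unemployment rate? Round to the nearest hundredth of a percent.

New unemployment rate ≈ 11.56%.

Initially, labor force = 166,327 + 8,940 = 175,267, so u = 8,940/175,267 = 5.10%.
After the first change, unemployed and labor force both rise by 8,380 → E = 166,327, U = 17,320, labor force = 183,647.
After the second change, employed falls and unemployed rises by 3,915; labor force unchanged → E = 162,412, U = 21,235, labor force = 183,647.
New unemployment rate = 21,235 / 183,647 = 11.56%.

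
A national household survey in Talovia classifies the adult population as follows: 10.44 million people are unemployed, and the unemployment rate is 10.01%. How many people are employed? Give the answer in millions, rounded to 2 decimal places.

About 93.86 million are employed.

Labor force = U / u = 10.44 / 0.1001 ≈ 104.30 million.
Employed = labor force − unemployed = 104.30 − 10.44 = 93.86 million.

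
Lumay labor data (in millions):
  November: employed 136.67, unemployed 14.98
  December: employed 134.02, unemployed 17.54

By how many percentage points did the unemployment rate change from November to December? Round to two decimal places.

The unemployment rate changed by +1.69 percentage points.

November: labor force = 136.67 + 14.98 = 151.65; u = 14.98/151.65 = 9.88%.
December: labor force = 134.02 + 17.54 = 151.56; u = 17.54/151.56 = 11.57%.
Change = 11.57% − 9.88% = +1.69 pp.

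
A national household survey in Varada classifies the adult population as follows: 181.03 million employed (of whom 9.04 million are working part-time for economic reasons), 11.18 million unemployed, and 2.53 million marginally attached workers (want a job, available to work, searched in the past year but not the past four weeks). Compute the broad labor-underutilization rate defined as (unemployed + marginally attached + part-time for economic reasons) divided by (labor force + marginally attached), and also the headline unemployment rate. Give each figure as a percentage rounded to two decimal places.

Broad underutilization rate ≈ 11.68%; headline unemployment rate ≈ 5.82%.

Labor force = 181.03 + 11.18 = 192.21 million.
Numerator = 11.18 + 2.53 + 9.04 = 22.75 million.
Denominator = 192.21 + 2.53 = 194.74 million.
Broad rate = 22.75 / 194.74 = 11.68%.
Headline unemployment rate = 11.18 / 192.21 = 5.82%.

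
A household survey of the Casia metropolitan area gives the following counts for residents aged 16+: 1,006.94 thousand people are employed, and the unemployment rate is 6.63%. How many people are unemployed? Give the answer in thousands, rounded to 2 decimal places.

About 71.50 thousand are unemployed.

Let U be the number unemployed. The labor force is E + U, and U/(E+U) = 0.0663.
So U = 0.0663 × 1,006.94 / (1 − 0.0663) = 66.7601 / 0.9337 ≈ 71.50 thousand.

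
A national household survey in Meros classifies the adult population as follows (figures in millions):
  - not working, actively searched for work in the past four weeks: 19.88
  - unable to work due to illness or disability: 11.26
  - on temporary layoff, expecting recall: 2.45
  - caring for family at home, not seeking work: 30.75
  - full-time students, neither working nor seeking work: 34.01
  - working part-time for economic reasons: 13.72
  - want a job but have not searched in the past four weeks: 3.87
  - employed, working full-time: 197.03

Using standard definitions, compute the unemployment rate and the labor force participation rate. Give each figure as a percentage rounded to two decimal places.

Employed = 13.72 + 197.03 = 210.75 million (anyone who worked, including part-time for economic reasons, counts as employed).
Unemployed = 19.88 + 2.45 = 22.33 million (jobless and actively searching, or on temporary layoff).
Labor force = 210.75 + 22.33 = 233.08 million.
Not in labor force = 11.26 + 30.75 + 34.01 + 3.87 = 79.89 million (those not working and not actively searching are outside the labor force — including those who want a job but have given up searching).
Civilian working-age population = 233.08 + 79.89 = 312.97 million.
Unemployment rate = 22.33 / 233.08 = 9.58%.
Labor force participation rate = 233.08 / 312.97 = 74.47%.

Unemployment rate ≈ 9.58%; labor force participation rate ≈ 74.47%.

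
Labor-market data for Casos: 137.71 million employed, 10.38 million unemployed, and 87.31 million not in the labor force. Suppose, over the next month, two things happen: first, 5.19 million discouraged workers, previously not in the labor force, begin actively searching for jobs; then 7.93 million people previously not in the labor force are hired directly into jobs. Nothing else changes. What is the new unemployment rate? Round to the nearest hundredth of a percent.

Initially, labor force = 137.71 + 10.38 = 148.09 million, so u = 10.38/148.09 = 7.01%.
After the first change, unemployed and labor force both rise by 5.19 → E = 137.71, U = 15.57, labor force = 153.28 million.
After the second change, employed and labor force both rise by 7.93; unemployed unchanged → E = 145.64, U = 15.57, labor force = 161.21 million.
New unemployment rate = 15.57 / 161.21 = 9.66%.

New unemployment rate ≈ 9.66%.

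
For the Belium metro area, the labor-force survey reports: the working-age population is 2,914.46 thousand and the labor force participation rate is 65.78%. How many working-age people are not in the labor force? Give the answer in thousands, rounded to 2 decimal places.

Share not in the labor force = 1 − 0.6578 = 0.3422.
Not in labor force = 0.3422 × 2,914.46 ≈ 997.33 thousand.

About 997.33 thousand are not in the labor force.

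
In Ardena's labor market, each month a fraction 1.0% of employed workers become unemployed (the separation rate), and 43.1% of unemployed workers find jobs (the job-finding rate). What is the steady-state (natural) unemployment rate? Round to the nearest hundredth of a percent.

Steady-state unemployment rate ≈ 2.27%.

At steady state the flows balance: s·E = f·U, so U/(E+U) = s/(s+f).
u* = 1.0 / (1.0 + 43.1) = 1.0 / 44.10 = 2.27%.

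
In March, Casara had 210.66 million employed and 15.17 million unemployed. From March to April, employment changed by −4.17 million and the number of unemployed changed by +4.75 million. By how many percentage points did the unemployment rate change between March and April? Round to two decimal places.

March: labor force = 210.66 + 15.17 = 225.83; u = 15.17/225.83 = 6.72%.
April: labor force = 206.49 + 19.92 = 226.41; u = 19.92/226.41 = 8.80%.
Change = 8.80% − 6.72% = +2.08 pp.

The unemployment rate changed by +2.08 percentage points.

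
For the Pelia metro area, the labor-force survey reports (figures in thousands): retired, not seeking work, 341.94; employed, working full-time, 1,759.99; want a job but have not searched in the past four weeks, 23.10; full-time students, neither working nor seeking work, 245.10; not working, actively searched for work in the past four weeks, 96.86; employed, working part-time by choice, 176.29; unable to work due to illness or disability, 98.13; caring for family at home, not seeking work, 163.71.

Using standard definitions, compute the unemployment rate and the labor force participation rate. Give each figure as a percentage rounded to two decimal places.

Unemployment rate ≈ 4.76%; labor force participation rate ≈ 69.98%.

Employed = 1,759.99 + 176.29 = 1,936.28 thousand.
Unemployed = 96.86 thousand.
Labor force = 1,936.28 + 96.86 = 2,033.14 thousand.
Not in labor force = 341.94 + 23.10 + 245.10 + 98.13 + 163.71 = 871.98 thousand (those not working and not actively searching are outside the labor force — including those who want a job but have given up searching).
Civilian working-age population = 2,033.14 + 871.98 = 2,905.12 thousand.
Unemployment rate = 96.86 / 2,033.14 = 4.76%.
Labor force participation rate = 2,033.14 / 2,905.12 = 69.98%.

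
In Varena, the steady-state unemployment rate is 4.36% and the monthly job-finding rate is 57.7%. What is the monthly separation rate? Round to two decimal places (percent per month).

Separation rate ≈ 2.63% per month.

From u* = s/(s+f): s = u·f/(1−u).
s = 0.0436 × 57.7 / (1 − 0.0436) = 2.5157 / 0.9564 ≈ 2.63% per month.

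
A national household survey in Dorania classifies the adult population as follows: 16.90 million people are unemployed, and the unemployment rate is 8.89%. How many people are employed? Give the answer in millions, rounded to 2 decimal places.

About 173.20 million are employed.

Labor force = U / u = 16.90 / 0.0889 ≈ 190.10 million.
Employed = labor force − unemployed = 190.10 − 16.90 = 173.20 million.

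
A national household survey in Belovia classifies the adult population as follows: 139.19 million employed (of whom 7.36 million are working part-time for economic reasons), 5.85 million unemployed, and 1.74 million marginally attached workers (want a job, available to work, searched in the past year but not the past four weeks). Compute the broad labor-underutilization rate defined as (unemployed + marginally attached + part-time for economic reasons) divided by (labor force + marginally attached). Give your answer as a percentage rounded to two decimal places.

Labor force = 139.19 + 5.85 = 145.04 million.
Numerator = 5.85 + 1.74 + 7.36 = 14.95 million.
Denominator = 145.04 + 1.74 = 146.78 million.
Broad rate = 14.95 / 146.78 = 10.19%.

Broad underutilization rate ≈ 10.19%.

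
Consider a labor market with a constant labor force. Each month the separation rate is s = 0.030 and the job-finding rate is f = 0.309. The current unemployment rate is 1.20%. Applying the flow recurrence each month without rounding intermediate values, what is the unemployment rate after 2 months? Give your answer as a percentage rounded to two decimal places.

Unemployment rate after two months ≈ 5.51%.

With a fixed labor force, u_{t+1} = u_t + s·(1−u_t) − f·u_t = u_t·(1−s−f) + s.
Here 1−s−f = 0.661 and s = 0.030.
u_1 = 0.012000 × 0.661 + 0.030 = 0.037932.
u_2 = 0.037932 × 0.661 + 0.030 = 0.055073.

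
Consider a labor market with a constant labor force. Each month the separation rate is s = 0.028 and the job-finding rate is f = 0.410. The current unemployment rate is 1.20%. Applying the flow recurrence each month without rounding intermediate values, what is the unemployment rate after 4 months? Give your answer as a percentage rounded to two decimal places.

Unemployment rate after four months ≈ 5.87%.

With a fixed labor force, u_{t+1} = u_t + s·(1−u_t) − f·u_t = u_t·(1−s−f) + s.
Here 1−s−f = 0.562 and s = 0.028.
u_1 = 0.012000 × 0.562 + 0.028 = 0.034744.
u_2 = 0.034744 × 0.562 + 0.028 = 0.047526.
u_3 = 0.047526 × 0.562 + 0.028 = 0.054710.
u_4 = 0.054710 × 0.562 + 0.028 = 0.058747.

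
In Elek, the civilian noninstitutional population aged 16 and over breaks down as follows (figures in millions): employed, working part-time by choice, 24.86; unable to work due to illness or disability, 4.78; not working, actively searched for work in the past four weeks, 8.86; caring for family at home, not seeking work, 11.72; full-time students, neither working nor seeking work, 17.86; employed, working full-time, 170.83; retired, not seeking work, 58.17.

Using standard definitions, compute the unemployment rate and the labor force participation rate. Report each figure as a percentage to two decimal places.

Unemployment rate ≈ 4.33%; labor force participation rate ≈ 68.85%.

Employed = 24.86 + 170.83 = 195.69 million.
Unemployed = 8.86 million.
Labor force = 195.69 + 8.86 = 204.55 million.
Not in labor force = 4.78 + 11.72 + 17.86 + 58.17 = 92.53 million (those not working and not actively searching are outside the labor force).
Civilian working-age population = 204.55 + 92.53 = 297.08 million.
Unemployment rate = 8.86 / 204.55 = 4.33%.
Labor force participation rate = 204.55 / 297.08 = 68.85%.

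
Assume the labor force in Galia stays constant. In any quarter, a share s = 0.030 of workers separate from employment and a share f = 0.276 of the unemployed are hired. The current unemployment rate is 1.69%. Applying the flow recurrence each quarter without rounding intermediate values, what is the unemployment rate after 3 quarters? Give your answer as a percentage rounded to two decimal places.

With a fixed labor force, u_{t+1} = u_t + s·(1−u_t) − f·u_t = u_t·(1−s−f) + s.
Here 1−s−f = 0.694 and s = 0.030.
u_1 = 0.016900 × 0.694 + 0.030 = 0.041729.
u_2 = 0.041729 × 0.694 + 0.030 = 0.058960.
u_3 = 0.058960 × 0.694 + 0.030 = 0.070918.

Unemployment rate after three quarters ≈ 7.09%.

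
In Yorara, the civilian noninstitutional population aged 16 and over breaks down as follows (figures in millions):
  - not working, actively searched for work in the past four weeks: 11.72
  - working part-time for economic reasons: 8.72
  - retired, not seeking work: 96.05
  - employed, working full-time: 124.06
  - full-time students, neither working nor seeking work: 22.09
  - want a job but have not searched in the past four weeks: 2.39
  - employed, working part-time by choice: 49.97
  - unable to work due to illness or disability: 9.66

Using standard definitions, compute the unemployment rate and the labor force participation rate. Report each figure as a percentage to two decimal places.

Unemployment rate ≈ 6.03%; labor force participation rate ≈ 59.90%.

Employed = 8.72 + 124.06 + 49.97 = 182.75 million (anyone who worked, including part-time for economic reasons, counts as employed).
Unemployed = 11.72 million.
Labor force = 182.75 + 11.72 = 194.47 million.
Not in labor force = 96.05 + 22.09 + 2.39 + 9.66 = 130.19 million (those not working and not actively searching are outside the labor force — including those who want a job but have given up searching).
Civilian working-age population = 194.47 + 130.19 = 324.66 million.
Unemployment rate = 11.72 / 194.47 = 6.03%.
Labor force participation rate = 194.47 / 324.66 = 59.90%.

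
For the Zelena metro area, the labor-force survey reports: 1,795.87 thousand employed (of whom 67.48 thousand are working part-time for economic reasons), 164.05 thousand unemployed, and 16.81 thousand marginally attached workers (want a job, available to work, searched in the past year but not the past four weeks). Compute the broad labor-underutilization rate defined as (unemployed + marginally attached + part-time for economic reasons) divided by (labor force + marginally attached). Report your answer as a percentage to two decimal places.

Broad underutilization rate ≈ 12.56%.

Labor force = 1,795.87 + 164.05 = 1,959.92 thousand.
Numerator = 164.05 + 16.81 + 67.48 = 248.34 thousand.
Denominator = 1,959.92 + 16.81 = 1,976.73 thousand.
Broad rate = 248.34 / 1,976.73 = 12.56%.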